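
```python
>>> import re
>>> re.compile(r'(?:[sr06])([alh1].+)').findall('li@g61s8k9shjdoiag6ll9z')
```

['1s8k9shjdoiag6ll9z']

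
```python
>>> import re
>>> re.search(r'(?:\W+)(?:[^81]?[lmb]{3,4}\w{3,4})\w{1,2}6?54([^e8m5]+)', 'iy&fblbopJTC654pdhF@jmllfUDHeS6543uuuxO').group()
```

The match spans [2:21] → '&fblbopJTC654pdhF@j'.

'&fblbopJTC654pdhF@j'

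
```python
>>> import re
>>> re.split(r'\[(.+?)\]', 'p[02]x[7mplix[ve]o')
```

Matches to split on: at [1:5] → '[02]'; at [6:17] → '[7mplix[ve]'.
The group in the pattern means `split` returns the separators' captures alongside the pieces.

['p', '02', 'x', '7mplix[ve', 'o']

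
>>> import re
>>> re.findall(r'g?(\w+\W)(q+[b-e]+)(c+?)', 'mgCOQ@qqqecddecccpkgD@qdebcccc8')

[('mgCOQ@', 'qqqecddecc', 'c'), ('pkgD@', 'qdebccc', 'c')]

This matches optionally a literal 'g'; then one or more of a word character, then a non-word character (captured); then one or more of the literal 'q', then one or more of a character in [b-e] (captured); then one or more of a literal 'c' (lazy) (captured).
Scanning left to right: at [0:17] match 'mgCOQ@qqqecddeccc', groups = ('mgCOQ@', 'qqqecddecc', 'c'); at [17:30] match 'pkgD@qdebcccc', groups = ('pkgD@', 'qdebccc', 'c').
`findall` packs the 3 group values into a tuple for every match.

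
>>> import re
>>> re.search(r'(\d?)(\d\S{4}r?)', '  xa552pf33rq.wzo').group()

'552pf3'

The match spans [4:10] → '552pf3'.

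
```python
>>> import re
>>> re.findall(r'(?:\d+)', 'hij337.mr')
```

['337']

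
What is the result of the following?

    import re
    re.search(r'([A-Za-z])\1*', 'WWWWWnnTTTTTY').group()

'WWWWW'

The backreference `\1` re-matches whatever the first group consumed, character for character.
The match spans [0:5] → 'WWWWW'.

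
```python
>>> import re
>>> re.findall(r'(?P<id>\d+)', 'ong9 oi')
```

['9']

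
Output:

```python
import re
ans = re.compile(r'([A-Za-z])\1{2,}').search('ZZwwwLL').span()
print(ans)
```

(2, 5)

`\1` is not a pattern — it's the concrete string captured by group 1, re-applied verbatim.
`search` walks the string left to right and returns the first match it finds.
The match spans [2:5] → 'www'.
Captured: group 1 = 'w'.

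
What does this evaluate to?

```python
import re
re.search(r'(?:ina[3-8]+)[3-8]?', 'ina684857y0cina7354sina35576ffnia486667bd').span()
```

This matches the literal 'ina', then one or more of a character in [3-8] (non-capturing group); then optionally a character in [3-8].
The match spans [0:9] → 'ina684857'.

(0, 9)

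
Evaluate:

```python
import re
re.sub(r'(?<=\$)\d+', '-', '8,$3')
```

'8,$-'

Lookahead/lookbehind check context without consuming it, so the matched span excludes the asserted characters.
Matches: at [3:4] → '3'.
Each match is replaced by '-'.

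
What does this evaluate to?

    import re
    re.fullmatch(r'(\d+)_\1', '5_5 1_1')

None

`re.fullmatch` requires the pattern to consume the entire string.
Here the string isn't matched end-to-end, so the call returns None.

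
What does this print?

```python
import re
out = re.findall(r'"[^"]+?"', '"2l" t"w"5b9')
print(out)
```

Scanning left to right: at [0:4] → '"2l"'; at [6:9] → '"w"'.
Since nothing is captured, `findall` lists the 2 matched substrings directly.

['"2l"', '"w"']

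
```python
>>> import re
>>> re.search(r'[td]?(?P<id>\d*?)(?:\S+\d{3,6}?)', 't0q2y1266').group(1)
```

''

The pattern matches optionally one of [td]; then zero or more of a digit (lazy) (captured as 'id'); then one or more of a non-whitespace character, then 3 to 6 of a digit (lazy) (non-capturing group).
The `?` after the quantifier makes it lazy — it takes as little as possible before letting the rest of the pattern try.
`search` walks the string left to right and returns the first match it finds.
The match spans [0:9] → 't0q2y1266'.
Captured: group 1 = ''.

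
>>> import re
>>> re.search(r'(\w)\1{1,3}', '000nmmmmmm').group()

'000'

The backreference `\1` re-matches whatever the first group consumed, character for character.
Unlike `match`, `search` isn't anchored — it looks for the pattern anywhere in the string.
The match spans [0:3] → '000'.
Captured: group 1 = '0'.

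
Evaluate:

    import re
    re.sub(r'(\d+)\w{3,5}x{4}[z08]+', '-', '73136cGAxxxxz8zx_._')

This matches one or more of a digit (captured); then 3 to 5 of a word character, then exactly 4 of a literal 'x'; then one or more of one of [z08].
Matches: at [0:15] → '73136cGAxxxxz8z'.
Each match is replaced by '-'.

'-x_._'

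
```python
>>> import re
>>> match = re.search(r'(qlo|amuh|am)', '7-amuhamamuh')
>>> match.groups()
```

('amuh',)

Branches in `(...|...)` are attempted left-to-right; the first branch that allows the whole pattern to succeed is taken.
Unlike `match`, `search` isn't anchored — it looks for the pattern anywhere in the string.
The match spans [2:6] → 'amuh'.
Captured: group 1 = 'amuh'.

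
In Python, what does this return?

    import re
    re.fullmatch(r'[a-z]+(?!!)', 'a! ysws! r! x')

The negative lookaround is zero-width — it rules out positions where the adjacent text would match, without consuming anything.
`fullmatch` succeeds only if the pattern covers the string from start to end.
Here the pattern can't cover the whole string, so the call returns None.

None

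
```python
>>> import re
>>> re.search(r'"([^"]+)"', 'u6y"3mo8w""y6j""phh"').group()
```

The match spans [3:10] → '"3mo8w"'.

'"3mo8w"'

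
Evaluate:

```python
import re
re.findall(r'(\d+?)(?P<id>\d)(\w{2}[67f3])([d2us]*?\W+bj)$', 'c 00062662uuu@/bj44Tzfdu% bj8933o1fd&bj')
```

The pattern matches one or more of a digit (lazy) (captured); then a digit (captured as 'id'); then exactly 2 of a word character, then one of [67f3] (captured); then zero or more of one of [d2us] (lazy), then one or more of a non-word character, then the literal 'bj' (captured); then anchored at the end.
With 4 capturing groups, `findall` returns a 4-tuple per match.

[('893', '3', 'o1f', 'd&bj')]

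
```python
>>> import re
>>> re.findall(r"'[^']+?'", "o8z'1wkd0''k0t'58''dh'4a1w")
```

["'1wkd0'", "'k0t'", "'dh'"]

Scanning left to right: at [3:10] → "'1wkd0'"; at [10:15] → "'k0t'"; at [18:22] → "'dh'".
`findall` yields the raw match text (3 of them) because the pattern has no groups.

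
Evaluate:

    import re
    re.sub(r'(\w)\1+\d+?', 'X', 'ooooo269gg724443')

'X69X2X'

A backreference is literal: `\1` must see the identical characters the first group matched.
Matches: at [0:6] → 'ooooo2'; at [8:11] → 'gg7'; at [12:16] → '4443'.
Each match is replaced by 'X'.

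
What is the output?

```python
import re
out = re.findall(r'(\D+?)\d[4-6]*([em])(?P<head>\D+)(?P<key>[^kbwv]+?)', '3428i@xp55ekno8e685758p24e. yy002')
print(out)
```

[('i@xp', 'e', 'kno', '8'), ('p', 'e', '. yy', '0')]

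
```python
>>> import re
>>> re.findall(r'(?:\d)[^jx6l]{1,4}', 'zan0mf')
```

Pattern: a digit (non-capturing group); then 1 to 4 of any character except [jx6l].
Matches: at [3:6] → '0mf'.
Since nothing is captured, `findall` lists the 1 matched substring directly.

['0mf']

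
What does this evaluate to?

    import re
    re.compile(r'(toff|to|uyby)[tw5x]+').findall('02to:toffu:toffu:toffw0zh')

['toff']

Because there's exactly one group, `findall` drops the full match and keeps group 1 from the one hit.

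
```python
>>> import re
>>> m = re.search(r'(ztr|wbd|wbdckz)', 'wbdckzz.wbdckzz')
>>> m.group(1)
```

'wbd'

`|` is ordered: at each position the engine commits to the first alternative that works.
Unlike `match`, `search` isn't anchored — it looks for the pattern anywhere in the string.
The match spans [0:3] → 'wbd'.
Captured: group 1 = 'wbd'.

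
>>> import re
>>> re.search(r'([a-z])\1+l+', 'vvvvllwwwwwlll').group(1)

`\1` has to match the exact text group 1 already captured.
Unlike `match`, `search` isn't anchored — it looks for the pattern anywhere in the string.
The match spans [0:6] → 'vvvvll'.
Captured: group 1 = 'v'.

'v'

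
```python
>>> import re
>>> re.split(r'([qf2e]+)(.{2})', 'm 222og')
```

['m ', '222', 'og', '']

The group in the pattern means `split` returns the separators' captures alongside the pieces.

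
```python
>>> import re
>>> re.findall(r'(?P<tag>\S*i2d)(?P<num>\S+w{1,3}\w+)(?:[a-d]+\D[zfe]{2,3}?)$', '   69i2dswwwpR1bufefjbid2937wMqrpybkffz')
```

This matches zero or more of a non-whitespace character, then the literal 'i2d' (captured as 'tag'); then one or more of a non-whitespace character, then 1 to 3 of a literal 'w', then one or more of a word character (captured as 'num'); then one or more of a character in [a-d], then a non-digit, then 2 to 3 of one of [zfe] (lazy) (non-capturing group); then anchored at the end.
Scanning left to right: at [3:39] match '69i2dswwwpR1bufefjbid2937wMqrpybkffz', groups = ('69i2d', 'swwwpR1bufefjbid2937wMqrpy').
With 2 capturing groups, `findall` returns a 2-tuple per match.

[('69i2d', 'swwwpR1bufefjbid2937wMqrpy')]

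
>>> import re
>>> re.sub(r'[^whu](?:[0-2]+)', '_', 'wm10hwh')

'w_hwh'

The pattern matches any character except [whu]; then one or more of a character in [0-2] (non-capturing group).
Matches: at [1:4] → 'm10'.
Every occurrence is swapped for '_'.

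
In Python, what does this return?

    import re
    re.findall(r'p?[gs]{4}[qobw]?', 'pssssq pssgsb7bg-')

['pssssq', 'pssgsb']

Since nothing is captured, `findall` lists the 2 matched substrings directly.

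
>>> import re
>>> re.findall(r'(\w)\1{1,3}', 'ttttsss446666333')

['t', 's', '4', '6', '3']

`\1` is not a pattern — it's the concrete string captured by group 1, re-applied verbatim.
Walking the string: at [0:4] match 'tttt', group 1 = 't'; at [4:7] match 'sss', group 1 = 's'; at [7:9] match '44', group 1 = '4'; at [9:13] match '6666', group 1 = '6'; at [13:16] match '333', group 1 = '3'.
With a single group, `findall` returns only what that group captured — 5 items.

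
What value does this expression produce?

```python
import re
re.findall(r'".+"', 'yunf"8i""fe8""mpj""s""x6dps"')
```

['"8i""fe8""mpj""s""x6dps"']

`findall` yields the raw match text (1 of them) because the pattern has no groups.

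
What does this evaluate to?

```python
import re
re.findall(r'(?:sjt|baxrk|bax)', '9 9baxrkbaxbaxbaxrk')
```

['baxrk', 'bax', 'bax', 'baxrk']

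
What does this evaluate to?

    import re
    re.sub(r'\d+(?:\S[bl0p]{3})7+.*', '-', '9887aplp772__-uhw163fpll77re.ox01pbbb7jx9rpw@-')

'-'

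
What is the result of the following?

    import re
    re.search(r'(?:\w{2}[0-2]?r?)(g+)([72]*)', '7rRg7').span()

(1, 5)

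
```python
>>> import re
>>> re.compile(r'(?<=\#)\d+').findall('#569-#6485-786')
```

['569', '6485']

The positive lookaround only admits positions where the adjacent text matches; those characters stay outside the span.
Since nothing is captured, `findall` lists the 2 matched substrings directly.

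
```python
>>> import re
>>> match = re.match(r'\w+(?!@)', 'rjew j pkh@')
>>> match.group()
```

'rjew'

Because the assertion is negative and zero-width, positions next to the forbidden text are skipped.
`re.match` won't scan ahead — the pattern has to work from the very first character.
The match spans [0:4] → 'rjew'.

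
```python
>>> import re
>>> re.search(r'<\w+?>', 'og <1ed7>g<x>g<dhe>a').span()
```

(3, 9)

The match spans [3:9] → '<1ed7>'.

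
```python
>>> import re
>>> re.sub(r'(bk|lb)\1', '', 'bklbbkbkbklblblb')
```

'bklbbklb'

`\1` has to match the exact text group 1 already captured.
Matches: at [4:8] → 'bkbk'; at [10:14] → 'lblb'.
Every occurrence is swapped for ''.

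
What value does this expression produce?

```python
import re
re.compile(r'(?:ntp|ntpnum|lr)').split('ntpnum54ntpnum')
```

`|` is ordered: at each position the engine commits to the first alternative that works.
The string is cut at each match, leaving 3 pieces.

['', 'num54', 'num']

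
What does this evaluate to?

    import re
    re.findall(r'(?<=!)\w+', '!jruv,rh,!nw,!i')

['jruv', 'nw', 'i']

The lookaround is zero-width — it requires the adjacent text to match without consuming it, so the asserted text isn't part of the match.
Matches: at [1:5] → 'jruv'; at [10:12] → 'nw'; at [14:15] → 'i'.
`findall` yields the raw match text (3 of them) because the pattern has no groups.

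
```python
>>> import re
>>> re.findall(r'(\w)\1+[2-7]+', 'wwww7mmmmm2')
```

['w', 'm']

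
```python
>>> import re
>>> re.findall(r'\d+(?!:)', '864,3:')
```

['864']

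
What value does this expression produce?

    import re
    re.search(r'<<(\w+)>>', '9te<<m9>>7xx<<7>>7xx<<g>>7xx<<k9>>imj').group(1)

The match spans [3:9] → '<<m9>>'.
Captured: group 1 = 'm9'.

'm9'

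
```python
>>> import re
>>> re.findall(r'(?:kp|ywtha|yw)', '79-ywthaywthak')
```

`|` is ordered: at each position the engine commits to the first alternative that works.
Matches: at [3:8] → 'ywtha'; at [8:13] → 'ywtha'.
No capturing groups, so `findall` returns the 2 full match strings.

['ywtha', 'ywtha']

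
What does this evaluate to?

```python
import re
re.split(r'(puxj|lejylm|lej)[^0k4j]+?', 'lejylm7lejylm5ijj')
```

['', 'lejylm', '', 'lejylm', 'ijj']

Alternation isn't longest-match — the leftmost alternative that fits at this position is chosen.
Matches to split on: at [0:7] → 'lejylm7'; at [7:14] → 'lejylm5'.
With a capturing group present, the delimiter's captured portion is kept in the result list.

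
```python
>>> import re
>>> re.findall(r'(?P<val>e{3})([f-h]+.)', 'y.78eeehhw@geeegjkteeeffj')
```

Pattern: exactly 3 of a literal 'e' (captured as 'val'); then one or more of a character in [f-h], then any character (captured).
Walking the string: at [4:10] match 'eeehhw', groups = ('eee', 'hhw'); at [12:17] match 'eeegj', groups = ('eee', 'gj'); at [19:25] match 'eeeffj', groups = ('eee', 'ffj').
With 2 capturing groups, `findall` returns a 2-tuple per match.

[('eee', 'hhw'), ('eee', 'gj'), ('eee', 'ffj')]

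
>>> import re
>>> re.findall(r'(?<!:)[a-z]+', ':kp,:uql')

['p', 'ql']

The negative lookahead/lookbehind blocks any match where the forbidden context is present.
No capturing groups, so `findall` returns the 2 full match strings.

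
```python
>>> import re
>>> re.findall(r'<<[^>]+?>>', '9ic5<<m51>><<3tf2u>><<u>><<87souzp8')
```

['<<m51>>', '<<3tf2u>>', '<<u>>']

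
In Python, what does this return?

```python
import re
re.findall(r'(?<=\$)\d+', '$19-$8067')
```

['19', '8067']

The positive lookaround only admits positions where the adjacent text matches; those characters stay outside the span.
Scanning left to right: at [1:3] → '19'; at [5:9] → '8067'.
With no groups in the pattern, `findall` gives back each whole match — 2 here.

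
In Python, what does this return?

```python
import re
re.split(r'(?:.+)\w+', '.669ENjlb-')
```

['', '-']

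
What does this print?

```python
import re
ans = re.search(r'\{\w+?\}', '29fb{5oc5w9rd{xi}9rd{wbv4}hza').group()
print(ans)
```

The match spans [13:17] → '{xi}'.

{xi}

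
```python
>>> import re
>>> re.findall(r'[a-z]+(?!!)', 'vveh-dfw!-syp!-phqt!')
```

['vveh', 'df', 'sy', 'phq']

The negative lookaround is zero-width — it rules out positions where the adjacent text would match, without consuming anything.
Walking the string: at [0:4] → 'vveh'; at [5:7] → 'df'; at [10:12] → 'sy'; at [15:18] → 'phq'.
Since nothing is captured, `findall` lists the 4 matched substrings directly.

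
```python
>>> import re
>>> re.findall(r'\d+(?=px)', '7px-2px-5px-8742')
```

Lookahead/lookbehind check context without consuming it, so the matched span excludes the asserted characters.
Matches: at [0:1] → '7'; at [4:5] → '2'; at [8:9] → '5'.
Since nothing is captured, `findall` lists the 3 matched substrings directly.

['7', '2', '5']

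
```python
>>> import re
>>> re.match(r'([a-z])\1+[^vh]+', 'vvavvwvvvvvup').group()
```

'vva'

A backreference is literal: `\1` must see the identical characters the first group matched.
`match` is anchored at position 0; if the pattern doesn't fit there, it returns None.
The match spans [0:3] → 'vva'.
Captured: group 1 = 'v'.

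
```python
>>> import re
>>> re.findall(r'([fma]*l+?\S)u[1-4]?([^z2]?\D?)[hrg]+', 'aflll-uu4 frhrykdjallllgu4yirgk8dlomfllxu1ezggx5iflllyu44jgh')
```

Pattern: zero or more of one of [fma], then one or more of the literal 'l' (lazy), then a non-whitespace character (captured); then the literal 'u', then optionally a character in [1-4]; then optionally any character except [z2], then optionally a non-digit (captured); then one or more of one of [hrg].
Matches: at [18:30] match 'allllgu4yirg', groups = ('allllg', 'yi'); at [35:46] match 'mfllxu1ezgg', groups = ('mfllx', 'ez'); at [49:60] match 'flllyu44jgh', groups = ('fllly', '4j').
Multiple groups make `findall` return tuples — one 2-tuple for each match.

[('allllg', 'yi'), ('mfllx', 'ez'), ('fllly', '4j')]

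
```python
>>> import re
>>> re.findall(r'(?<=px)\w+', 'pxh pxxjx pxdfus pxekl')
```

The positive lookaround only admits positions where the adjacent text matches; those characters stay outside the span.
Scanning left to right: at [2:3] → 'h'; at [6:9] → 'xjx'; at [12:16] → 'dfus'; at [19:22] → 'ekl'.
No capturing groups, so `findall` returns the 4 full match strings.

['h', 'xjx', 'dfus', 'ekl']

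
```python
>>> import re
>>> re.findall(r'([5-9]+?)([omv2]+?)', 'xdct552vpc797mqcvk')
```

Lazy quantifiers expand one character at a time until the remainder of the pattern can match.
2 groups means each result is a tuple of 2 captured strings — 2 here.

[('55', '2'), ('797', 'm')]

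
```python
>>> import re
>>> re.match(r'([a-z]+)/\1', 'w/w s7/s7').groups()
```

After group 1 captures some text, `\1` only succeeds where that same text appears again.
With `match`, the pattern is implicitly anchored at the beginning.
The match spans [0:3] → 'w/w'.
Captured: group 1 = 'w'.

('w',)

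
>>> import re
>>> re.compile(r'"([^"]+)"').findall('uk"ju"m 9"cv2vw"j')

['ju', 'cv2vw']

Matches: at [2:6] match '"ju"', group 1 = 'ju'; at [9:16] match '"cv2vw"', group 1 = 'cv2vw'.
One capturing group, so `findall` returns just the captured substring from each match — 2 in all.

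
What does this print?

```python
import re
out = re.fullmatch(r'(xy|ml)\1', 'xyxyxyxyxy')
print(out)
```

None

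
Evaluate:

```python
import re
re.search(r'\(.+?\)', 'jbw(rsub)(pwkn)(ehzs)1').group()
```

'(rsub)'

A non-greedy quantifier consumes as few characters as it can — just enough that the remainder of the pattern still matches from where it stops; whatever follows it matches normally.
The match spans [3:9] → '(rsub)'.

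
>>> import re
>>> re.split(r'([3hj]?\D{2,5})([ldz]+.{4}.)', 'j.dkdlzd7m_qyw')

This matches optionally one of [3hj], then 2 to 5 of a non-digit (captured); then one or more of one of [ldz], then exactly 4 of any character, then any character (captured).
Matches to split on: at [0:13] → 'j.dkdlzd7m_qy'.
`re.split` interleaves the captured-group text with the surrounding fragments.

['', 'j.dkdl', 'zd7m_qy', 'w']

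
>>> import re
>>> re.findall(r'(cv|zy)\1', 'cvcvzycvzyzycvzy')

The backreference `\1` re-matches whatever the first group consumed, character for character.
Scanning left to right: at [0:4] match 'cvcv', group 1 = 'cv'; at [8:12] match 'zyzy', group 1 = 'zy'.
`findall` collects group 1 from each match (2 total).

['cv', 'zy']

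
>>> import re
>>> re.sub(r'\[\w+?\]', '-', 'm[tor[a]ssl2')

'm[tor-ssl2'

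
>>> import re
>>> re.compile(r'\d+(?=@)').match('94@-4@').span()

(0, 2)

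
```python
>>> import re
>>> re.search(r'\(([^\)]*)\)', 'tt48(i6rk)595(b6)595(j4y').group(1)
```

'i6rk'

The match spans [4:10] → '(i6rk)'.
Captured: group 1 = 'i6rk'.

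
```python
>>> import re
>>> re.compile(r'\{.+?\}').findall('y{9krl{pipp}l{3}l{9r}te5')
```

['{9krl{pipp}', '{3}', '{9r}']

Walking the string: at [1:12] → '{9krl{pipp}'; at [13:16] → '{3}'; at [17:21] → '{9r}'.
`findall` yields the raw match text (3 of them) because the pattern has no groups.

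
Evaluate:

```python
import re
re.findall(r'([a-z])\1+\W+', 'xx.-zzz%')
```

The backreference `\1` re-matches whatever the first group consumed, character for character.
Scanning left to right: at [0:4] match 'xx.-', group 1 = 'x'; at [4:8] match 'zzz%', group 1 = 'z'.
`findall` collects group 1 from each match (2 total).

['x', 'z']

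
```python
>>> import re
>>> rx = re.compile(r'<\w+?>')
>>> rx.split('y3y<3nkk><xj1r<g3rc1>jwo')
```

['y3y', '<xj1r', 'jwo']

The string is cut at each match, leaving 3 pieces.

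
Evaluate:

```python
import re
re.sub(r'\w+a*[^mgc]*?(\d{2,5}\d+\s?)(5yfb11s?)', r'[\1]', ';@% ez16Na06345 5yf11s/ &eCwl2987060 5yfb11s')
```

';@% [2987060 ]'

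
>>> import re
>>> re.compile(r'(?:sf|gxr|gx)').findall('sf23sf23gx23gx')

['sf', 'sf', 'gx', 'gx']

Matches: at [0:2] → 'sf'; at [4:6] → 'sf'; at [8:10] → 'gx'; at [12:14] → 'gx'.
With no groups in the pattern, `findall` gives back each whole match — 4 here.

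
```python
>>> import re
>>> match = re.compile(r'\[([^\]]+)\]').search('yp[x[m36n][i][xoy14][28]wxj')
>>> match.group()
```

'[x[m36n]'

The match spans [2:10] → '[x[m36n]'.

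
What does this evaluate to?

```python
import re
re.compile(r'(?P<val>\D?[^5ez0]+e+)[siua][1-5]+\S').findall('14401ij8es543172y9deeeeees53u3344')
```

This matches optionally a non-digit, then one or more of any character except [5ez0], then one or more of the literal 'e' (captured as 'val'); then one of [siua], then one or more of a character in [1-5], then a non-whitespace character.
Matches: at [4:15] match '1ij8es54317', group 1 = '1ij8e'; at [15:29] match '2y9deeeeees53u', group 1 = '2y9deeeeee'.
One capturing group, so `findall` returns just the captured substring from each match — 2 in all.

['1ij8e', '2y9deeeeee']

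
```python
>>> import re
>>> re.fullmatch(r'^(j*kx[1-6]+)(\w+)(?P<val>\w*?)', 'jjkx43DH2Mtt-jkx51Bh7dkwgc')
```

The pattern matches anchored at the start of the string; then zero or more of the literal 'j', then the literal 'kx', then one or more of a character in [1-6] (captured); then one or more of a word character (captured); then zero or more of a word character (lazy) (captured as 'val').
`re.fullmatch` is like wrapping the pattern in `^…$` (in single-line mode).
Here there's no way to consume every character, so the call returns None.

None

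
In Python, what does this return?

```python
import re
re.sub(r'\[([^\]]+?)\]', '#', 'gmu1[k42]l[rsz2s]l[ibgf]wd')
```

Every occurrence is swapped for '#'.

'gmu1#l#l#wd'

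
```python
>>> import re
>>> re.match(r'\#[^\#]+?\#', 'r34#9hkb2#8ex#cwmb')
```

None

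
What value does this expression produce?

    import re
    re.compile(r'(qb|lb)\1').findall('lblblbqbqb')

['lb', 'qb']

The backreference `\1` re-matches whatever the first group consumed, character for character.
Because there's exactly one group, `findall` drops the full match and keeps group 1 from each hit.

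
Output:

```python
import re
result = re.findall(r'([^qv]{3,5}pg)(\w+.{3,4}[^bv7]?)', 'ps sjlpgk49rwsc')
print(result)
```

The pattern matches 3 to 5 of any character except [qv], then the literal 'pg' (captured); then one or more of a word character, then 3 to 4 of any character, then optionally any character except [bv7] (captured).
Scanning left to right: at [1:15] match 's sjlpgk49rwsc', groups = ('s sjlpg', 'k49rwsc').
Multiple groups make `findall` return tuples — one 2-tuple for the one match.

[('s sjlpg', 'k49rwsc')]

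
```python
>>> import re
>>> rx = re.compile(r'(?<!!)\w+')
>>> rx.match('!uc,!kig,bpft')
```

`re.match` only tries the pattern at the start of the string.
Here position 0 doesn't satisfy it, so the call returns None.

None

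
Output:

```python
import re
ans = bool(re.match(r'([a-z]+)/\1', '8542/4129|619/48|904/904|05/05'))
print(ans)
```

False

The backreference `\1` re-matches whatever the first group consumed, character for character.
`re.match` only tries the pattern at the start of the string.
Here the string doesn't start with a match, so the call returns None, and `bool(None)` is False.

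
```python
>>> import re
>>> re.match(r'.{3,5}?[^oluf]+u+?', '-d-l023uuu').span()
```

(0, 8)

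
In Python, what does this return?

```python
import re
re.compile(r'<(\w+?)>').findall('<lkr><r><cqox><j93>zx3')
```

['lkr', 'r', 'cqox', 'j93']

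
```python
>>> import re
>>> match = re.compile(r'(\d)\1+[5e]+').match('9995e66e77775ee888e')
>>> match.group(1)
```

'9'

After group 1 captures some text, `\1` only succeeds where that same text appears again.
`match` is anchored at position 0; if the pattern doesn't fit there, it returns None.
The match spans [0:5] → '9995e'.
Captured: group 1 = '9'.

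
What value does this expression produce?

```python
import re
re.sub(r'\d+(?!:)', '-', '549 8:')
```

'- 8:'

Because the assertion is negative and zero-width, positions next to the forbidden text are skipped.
Matches: at [0:3] → '549'.
`sub` substitutes '-' at each match site.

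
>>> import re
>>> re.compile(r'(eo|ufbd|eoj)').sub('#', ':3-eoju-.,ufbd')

':3-#ju-.,#'

Branches in `(...|...)` are attempted left-to-right; the first branch that allows the whole pattern to succeed is taken.
Matches: at [3:5] → 'eo'; at [10:14] → 'ufbd'.
`sub` substitutes '#' at each match site.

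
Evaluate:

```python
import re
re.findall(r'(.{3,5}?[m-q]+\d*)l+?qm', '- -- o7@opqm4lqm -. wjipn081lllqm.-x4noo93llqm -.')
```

['- o7@opqm4', '. wjipn081', '.-x4noo93']

This matches 3 to 5 of any character (lazy), then one or more of a character in [m-q], then zero or more of a digit (captured); then one or more of a literal 'l' (lazy), then the literal 'qm'.
Scanning left to right: at [3:16] match '- o7@opqm4lqm', group 1 = '- o7@opqm4'; at [18:33] match '. wjipn081lllqm', group 1 = '. wjipn081'; at [33:46] match '.-x4noo93llqm', group 1 = '.-x4noo93'.
`findall` collects group 1 from each match (3 total).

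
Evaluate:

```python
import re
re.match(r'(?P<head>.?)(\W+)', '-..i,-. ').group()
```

'-..'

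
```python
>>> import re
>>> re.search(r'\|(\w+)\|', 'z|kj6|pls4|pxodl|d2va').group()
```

`re.search` tries every starting position until one works.
The match spans [1:6] → '|kj6|'.
Captured: group 1 = 'kj6'.

'|kj6|'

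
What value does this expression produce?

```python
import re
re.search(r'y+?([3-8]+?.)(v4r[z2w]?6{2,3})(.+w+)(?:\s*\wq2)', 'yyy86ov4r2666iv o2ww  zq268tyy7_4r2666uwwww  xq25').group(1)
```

'86o'

The match spans [0:48] → 'yyy86ov4r2666iv o2ww  zq268tyy7_4r2666uwwww  xq2'.
Captured: group 1 = '86o', group 2 = 'v4r2666', group 3 = 'iv o2ww  zq268tyy7_4r2666uwwww'.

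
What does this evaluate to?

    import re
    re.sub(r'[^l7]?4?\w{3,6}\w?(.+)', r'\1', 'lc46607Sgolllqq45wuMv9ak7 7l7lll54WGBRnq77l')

'Sgolllqq45wuMv9ak7 7l7lll54WGBRnq77l'

The pattern matches optionally any character except [l7], then optionally the literal '4', then 3 to 6 of a word character; then optionally a word character; then one or more of any character (captured).
Matches: at [0:43] → 'lc46607Sgolllqq45wuMv9ak7 7l7lll54WGBRnq77l'.
`\1` in the replacement pulls in group 1's text for each match.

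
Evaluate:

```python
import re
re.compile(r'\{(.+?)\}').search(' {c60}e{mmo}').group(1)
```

'c60'

A `+?`/`*?`/`{m,n}?` starts at its minimum and grows only as far as needed for what follows to match.
`search` walks the string left to right and returns the first match it finds.
The match spans [1:6] → '{c60}'.
Captured: group 1 = 'c60'.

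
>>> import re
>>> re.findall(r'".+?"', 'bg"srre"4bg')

Matches: at [2:8] → '"srre"'.
With no groups in the pattern, `findall` gives back each whole match — 1 here.

['"srre"']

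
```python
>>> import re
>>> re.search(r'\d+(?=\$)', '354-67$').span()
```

The lookaround is zero-width — it requires the adjacent text to match without consuming it, so the asserted text isn't part of the match.
The match spans [4:6] → '67'.

(4, 6)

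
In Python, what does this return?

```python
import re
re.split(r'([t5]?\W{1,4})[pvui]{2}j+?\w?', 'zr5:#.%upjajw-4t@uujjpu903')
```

['zr', '5:#.%', 'jw-4', 't@', 'pu903']

Lazy quantifiers expand one character at a time until the remainder of the pattern can match.
`re.split` interleaves the captured-group text with the surrounding fragments.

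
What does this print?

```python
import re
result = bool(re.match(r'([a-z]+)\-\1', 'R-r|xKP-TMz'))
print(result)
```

False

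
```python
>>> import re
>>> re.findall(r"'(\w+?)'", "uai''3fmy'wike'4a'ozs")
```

['3fmy', '4a']

With a single group, `findall` returns only what that group captured — 2 items.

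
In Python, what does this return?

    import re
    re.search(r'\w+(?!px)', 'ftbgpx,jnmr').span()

The negative lookahead/lookbehind blocks any match where the forbidden context is present.
The match spans [0:6] → 'ftbgpx'.

(0, 6)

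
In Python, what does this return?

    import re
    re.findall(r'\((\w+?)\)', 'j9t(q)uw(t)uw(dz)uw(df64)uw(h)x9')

['q', 't', 'dz', 'df64', 'h']

Because there's exactly one group, `findall` drops the full match and keeps group 1 from each hit.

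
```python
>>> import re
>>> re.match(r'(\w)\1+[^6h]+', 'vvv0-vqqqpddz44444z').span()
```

(0, 19)

After group 1 captures some text, `\1` only succeeds where that same text appears again.
`match` is anchored at position 0; if the pattern doesn't fit there, it returns None.
The match spans [0:19] → 'vvv0-vqqqpddz44444z'.
Captured: group 1 = 'v'.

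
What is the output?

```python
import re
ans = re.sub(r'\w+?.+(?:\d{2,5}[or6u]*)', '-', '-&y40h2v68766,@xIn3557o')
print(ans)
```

This matches one or more of a word character (lazy), then one or more of any character; then 2 to 5 of a digit, then zero or more of one of [or6u] (non-capturing group).
Matches: at [2:23] → 'y40h2v68766,@xIn3557o'.
Each match is replaced by '-'.

-&-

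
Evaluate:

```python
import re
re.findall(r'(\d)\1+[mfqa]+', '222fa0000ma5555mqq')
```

['2', '0', '5']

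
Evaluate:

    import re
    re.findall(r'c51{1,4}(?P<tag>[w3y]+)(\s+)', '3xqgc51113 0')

[('3', ' ')]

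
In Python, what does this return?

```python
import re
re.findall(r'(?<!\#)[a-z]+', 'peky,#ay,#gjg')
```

['peky', 'y', 'jg']

The negative lookaround is zero-width — it rules out positions where the adjacent text would match, without consuming anything.
Walking the string: at [0:4] → 'peky'; at [7:8] → 'y'; at [11:13] → 'jg'.
With no groups in the pattern, `findall` gives back each whole match — 3 here.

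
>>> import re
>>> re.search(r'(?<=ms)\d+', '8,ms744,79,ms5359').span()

(4, 7)

Because the assertion is zero-width, the text it checks is not consumed and won't appear in the result.
Unlike `match`, `search` isn't anchored — it looks for the pattern anywhere in the string.
The match spans [4:7] → '744'.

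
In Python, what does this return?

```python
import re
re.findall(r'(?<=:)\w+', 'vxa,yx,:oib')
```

['oib']

The `(?=…)`/`(?<=…)` assertion just peeks at neighbouring text; it doesn't advance the match position.
With no groups in the pattern, `findall` gives back each whole match — 1 here.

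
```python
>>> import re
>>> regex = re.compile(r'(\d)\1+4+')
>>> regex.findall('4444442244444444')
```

A backreference is literal: `\1` must see the identical characters the first group matched.
One capturing group, so `findall` returns just the captured substring from each match — 2 in all.

['4', '2']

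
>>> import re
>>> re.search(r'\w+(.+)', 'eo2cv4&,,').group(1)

'&,,'

The match spans [0:9] → 'eo2cv4&,,'.
Captured: group 1 = '&,,'.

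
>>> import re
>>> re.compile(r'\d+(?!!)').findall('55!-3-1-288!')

Because the assertion is negative and zero-width, positions next to the forbidden text are skipped.
Scanning left to right: at [0:1] → '5'; at [4:5] → '3'; at [6:7] → '1'; at [8:10] → '28'.
With no groups in the pattern, `findall` gives back each whole match — 4 here.

['5', '3', '1', '28']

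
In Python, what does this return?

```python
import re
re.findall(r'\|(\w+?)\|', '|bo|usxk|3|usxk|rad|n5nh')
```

['bo', '3', 'rad']

Scanning left to right: at [0:4] match '|bo|', group 1 = 'bo'; at [8:11] match '|3|', group 1 = '3'; at [15:20] match '|rad|', group 1 = 'rad'.
One capturing group, so `findall` returns just the captured substring from each match — 3 in all.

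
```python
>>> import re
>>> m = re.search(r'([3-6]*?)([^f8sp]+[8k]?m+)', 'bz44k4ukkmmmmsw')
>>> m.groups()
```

The match spans [0:13] → 'bz44k4ukkmmmm'.
Captured: group 1 = '', group 2 = 'bz44k4ukkmmmm'.

('', 'bz44k4ukkmmmm')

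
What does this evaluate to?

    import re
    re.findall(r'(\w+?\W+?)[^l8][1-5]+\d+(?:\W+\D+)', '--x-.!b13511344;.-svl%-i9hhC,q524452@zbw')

One capturing group, so `findall` returns just the captured substring from each match — 2 in all.

['x-.!', '9hhC,']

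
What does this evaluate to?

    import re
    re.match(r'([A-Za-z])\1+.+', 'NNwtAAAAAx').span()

`re.match` won't scan ahead — the pattern has to work from the very first character.
The match spans [0:10] → 'NNwtAAAAAx'.

(0, 10)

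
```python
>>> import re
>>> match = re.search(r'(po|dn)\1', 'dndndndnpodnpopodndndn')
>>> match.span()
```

`\1` is not a pattern — it's the concrete string captured by group 1, re-applied verbatim.
`re.search` scans for the first position where the pattern succeeds.
The match spans [0:4] → 'dndn'.
Captured: group 1 = 'dn'.

(0, 4)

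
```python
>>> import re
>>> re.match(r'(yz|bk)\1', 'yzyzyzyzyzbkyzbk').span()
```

(0, 4)

`re.match` only tries the pattern at the start of the string.
The match spans [0:4] → 'yzyz'.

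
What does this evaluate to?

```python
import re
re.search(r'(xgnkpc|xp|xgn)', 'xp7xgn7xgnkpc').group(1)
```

'xp'

The match spans [0:2] → 'xp'.
Captured: group 1 = 'xp'.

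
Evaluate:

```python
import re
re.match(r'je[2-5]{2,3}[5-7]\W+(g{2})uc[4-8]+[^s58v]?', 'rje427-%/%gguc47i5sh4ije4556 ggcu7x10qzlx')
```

None

This matches the literal 'je', then 2 to 3 of a character in [2-5]; then a character in [5-7], then one or more of a non-word character; then exactly 2 of a literal 'g' (captured); then the literal 'uc', then one or more of a character in [4-8], then optionally any character except [s58v].
`re.match` only tries the pattern at the start of the string.
Here the string doesn't start with a match, so the call returns None.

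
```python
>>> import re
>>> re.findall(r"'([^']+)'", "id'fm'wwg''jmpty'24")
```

['fm', 'jmpty']

Because there's exactly one group, `findall` drops the full match and keeps group 1 from each hit.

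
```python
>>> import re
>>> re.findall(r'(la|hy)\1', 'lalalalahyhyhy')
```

`\1` is not a pattern — it's the concrete string captured by group 1, re-applied verbatim.
`findall` collects group 1 from each match (3 total).

['la', 'la', 'hy']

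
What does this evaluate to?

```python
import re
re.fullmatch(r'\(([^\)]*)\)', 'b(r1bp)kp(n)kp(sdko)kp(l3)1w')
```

None

For `fullmatch`, every character of the input must be accounted for by the pattern.
Here there's no way to consume every character, so the call returns None.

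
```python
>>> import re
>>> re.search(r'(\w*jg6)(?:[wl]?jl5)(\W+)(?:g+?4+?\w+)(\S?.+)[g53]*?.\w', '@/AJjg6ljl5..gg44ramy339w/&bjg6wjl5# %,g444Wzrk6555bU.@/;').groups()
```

('AJjg6', '..', '/&bjg6wjl5# %,g444Wzrk6555')

The pattern matches zero or more of a word character, then the literal 'jg6' (captured); then optionally one of [wl], then the literal 'jl5' (non-capturing group); then one or more of a non-word character (captured); then one or more of the literal 'g' (lazy), then one or more of a literal '4' (lazy), then one or more of a word character (non-capturing group); then optionally a non-whitespace character, then one or more of any character (captured); then zero or more of one of [g53] (lazy), then any character, then a word character.
`re.search` scans for the first position where the pattern succeeds.
The match spans [2:53] → 'AJjg6ljl5..gg44ramy339w/&bjg6wjl5# %,g444Wzrk6555bU'.
Captured: group 1 = 'AJjg6', group 2 = '..', group 3 = '/&bjg6wjl5# %,g444Wzrk6555'.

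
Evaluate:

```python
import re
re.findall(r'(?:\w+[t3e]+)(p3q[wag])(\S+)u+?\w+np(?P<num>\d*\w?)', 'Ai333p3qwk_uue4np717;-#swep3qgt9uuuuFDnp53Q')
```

[('p3qw', 'k_uue4np717;-#swep3qgt9uuu', '53Q')]

The pattern matches one or more of a word character, then one or more of one of [t3e] (non-capturing group); then the literal 'p3', then the literal 'q', then one of [wag] (captured); then one or more of a non-whitespace character (captured); then one or more of a literal 'u' (lazy), then one or more of a word character, then the literal 'np'; then zero or more of a digit, then optionally a word character (captured as 'num').
Walking the string: at [0:43] match 'Ai333p3qwk_uue4np717;-#swep3qgt9uuuuFDnp53Q', groups = ('p3qw', 'k_uue4np717;-#swep3qgt9uuu', '53Q').
`findall` packs the 3 group values into a tuple for every match.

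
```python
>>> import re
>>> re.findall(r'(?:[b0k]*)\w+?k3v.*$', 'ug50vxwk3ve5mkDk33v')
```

['ug50vxwk3ve5mkDk33v']

The pattern matches zero or more of one of [b0k] (non-capturing group); then one or more of a word character (lazy), then the literal 'k3v', then zero or more of any character; then anchored at the end.
Walking the string: at [0:19] → 'ug50vxwk3ve5mkDk33v'.
`findall` yields the raw match text (1 of them) because the pattern has no groups.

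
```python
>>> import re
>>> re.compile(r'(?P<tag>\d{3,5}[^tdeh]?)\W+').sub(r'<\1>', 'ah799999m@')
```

'ah7<99999m>'

Pattern: 3 to 5 of a digit, then optionally any character except [tdeh] (captured as 'tag'); then one or more of a non-word character.
`\1` in the replacement pulls in group 1's text for each match.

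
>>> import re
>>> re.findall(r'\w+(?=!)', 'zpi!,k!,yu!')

['zpi', 'k', 'yu']

The `(?=…)`/`(?<=…)` assertion just peeks at neighbouring text; it doesn't advance the match position.
No capturing groups, so `findall` returns the 3 full match strings.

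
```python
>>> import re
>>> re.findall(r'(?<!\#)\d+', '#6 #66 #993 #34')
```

The negative lookahead/lookbehind blocks any match where the forbidden context is present.
Scanning left to right: at [5:6] → '6'; at [9:11] → '93'; at [14:15] → '4'.
No capturing groups, so `findall` returns the 3 full match strings.

['6', '93', '4']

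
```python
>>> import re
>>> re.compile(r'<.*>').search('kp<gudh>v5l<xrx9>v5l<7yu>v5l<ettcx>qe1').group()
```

`re.search` scans for the first position where the pattern succeeds.
The match spans [2:35] → '<gudh>v5l<xrx9>v5l<7yu>v5l<ettcx>'.

'<gudh>v5l<xrx9>v5l<7yu>v5l<ettcx>'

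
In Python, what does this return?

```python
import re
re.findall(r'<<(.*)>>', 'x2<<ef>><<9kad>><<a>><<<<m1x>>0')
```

['ef>><<9kad>><<a>><<<<m1x']

Because there's exactly one group, `findall` drops the full match and keeps group 1 from the one hit.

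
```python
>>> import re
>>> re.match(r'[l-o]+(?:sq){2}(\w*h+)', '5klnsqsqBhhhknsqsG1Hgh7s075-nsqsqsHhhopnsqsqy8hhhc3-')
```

None

Pattern: one or more of a character in [l-o], then the literal 'sq' repeated 2 times; then zero or more of a word character, then one or more of a literal 'h' (captured).
`match` is anchored at position 0; if the pattern doesn't fit there, it returns None.
Here the string doesn't start with a match, so the call returns None.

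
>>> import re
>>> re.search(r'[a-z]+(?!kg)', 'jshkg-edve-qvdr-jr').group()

`(?!…)`/`(?<!…)` only lets a position through if the neighbouring text does NOT match; no characters are consumed.
The match spans [0:5] → 'jshkg'.

'jshkg'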